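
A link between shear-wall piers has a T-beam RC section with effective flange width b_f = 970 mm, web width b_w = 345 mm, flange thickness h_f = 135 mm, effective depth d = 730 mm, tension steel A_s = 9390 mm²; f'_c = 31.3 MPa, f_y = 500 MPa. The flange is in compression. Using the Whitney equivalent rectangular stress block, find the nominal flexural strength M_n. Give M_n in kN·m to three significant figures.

Tension: T = A_s f_y = 9390 × 500 = 4695000 N.
Try a within the flange: a = T/(0.85 f'_c b_f) = 4695000/(0.85 × 31.3 × 970) = 181.93 mm.
a = 181.93 > h_f = 135 mm: the block extends into the web. Split into flange-overhang and web parts.
C_f = 0.85 f'_c (b_f − b_w) h_f = 0.85 × 31.3 × (970 − 345) × 135 = 2244797 N.
Remaining web compression depth: a_w = (T − C_f)/(0.85 f'_c b_w) = (4695000 − 2244797)/(0.85 × 31.3 × 345) = 266.94 mm.
M_n = C_f(d − h_f/2) + (T − C_f)(d − a_w/2) = 2244797 × (730 − 67.5) + 2450203 × (730 − 133.47) = 1487.18 + 1461.62 = 2948.80 × 10⁶ N·mm.
M_n = 2948.80 kN·m.

M_n ≈ 2950 kN·m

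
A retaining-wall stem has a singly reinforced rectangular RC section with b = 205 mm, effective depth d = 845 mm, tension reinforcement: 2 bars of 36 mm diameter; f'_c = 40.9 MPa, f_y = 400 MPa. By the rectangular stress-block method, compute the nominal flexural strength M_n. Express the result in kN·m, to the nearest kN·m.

M_n ≈ 642 kN·m

A_s = 2 × 1018 = 2036 mm².
T = A_s f_y = 2036 × 400 = 814400 N = 814.4 kN.
From C = T: a = T/(0.85 f'_c b) = 814400/(0.85 × 40.9 × 205) = 114.27 mm.
M_n = T(d − a/2) = 814.4 kN × (845 − 57.135) mm = 641.64 kN·m.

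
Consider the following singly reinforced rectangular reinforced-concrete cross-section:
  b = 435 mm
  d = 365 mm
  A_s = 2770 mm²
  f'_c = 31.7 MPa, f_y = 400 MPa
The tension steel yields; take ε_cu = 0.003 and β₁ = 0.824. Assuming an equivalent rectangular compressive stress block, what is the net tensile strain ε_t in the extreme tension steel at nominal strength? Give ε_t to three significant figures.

a = A_s f_y/(0.85 f'_c b) = 94.53 mm.
β₁ = 0.824, so c = a/β₁ = 94.53/0.824 = 114.72 mm.
From the linear strain diagram with ε_cu = 0.003: ε_t = 0.003 (d − c)/c = 0.003 × (365 − 114.72)/114.72 = 0.00654.
Since ε_t ≥ 0.005, the section is tension-controlled.

ε_t ≈ 0.00654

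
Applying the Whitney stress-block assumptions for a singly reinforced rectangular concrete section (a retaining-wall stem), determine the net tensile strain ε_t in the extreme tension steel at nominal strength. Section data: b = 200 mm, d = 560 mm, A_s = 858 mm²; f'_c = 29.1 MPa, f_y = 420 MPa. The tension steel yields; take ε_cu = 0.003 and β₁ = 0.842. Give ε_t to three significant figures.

a = A_s f_y/(0.85 f'_c b) = 72.84 mm.
β₁ = 0.842, so c = a/β₁ = 72.84/0.842 = 86.51 mm.
From the linear strain diagram with ε_cu = 0.003: ε_t = 0.003 (d − c)/c = 0.003 × (560 − 86.51)/86.51 = 0.0164.
Since ε_t ≥ 0.005, the section is tension-controlled.

ε_t ≈ 0.0164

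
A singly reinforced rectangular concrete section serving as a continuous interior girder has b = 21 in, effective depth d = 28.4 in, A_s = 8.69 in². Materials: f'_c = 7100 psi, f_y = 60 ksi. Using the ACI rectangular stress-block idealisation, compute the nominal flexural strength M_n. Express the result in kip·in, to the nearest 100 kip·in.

M_n ≈ 13700 kip·in

T = A_s f_y = 8.69 × 60 = 521.4 kips.
a = T/(0.85 f'_c b) = 521.4/(0.85 × 7.1 × 21) = 4.114 in.
M_n = T(d − a/2) = 521.4 × (28.4 − 2.057) = 13735.2 kip·in.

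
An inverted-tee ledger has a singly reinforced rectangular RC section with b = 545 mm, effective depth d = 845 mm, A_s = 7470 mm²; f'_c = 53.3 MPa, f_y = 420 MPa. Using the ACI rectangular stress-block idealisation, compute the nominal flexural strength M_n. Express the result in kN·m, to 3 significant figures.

M_n ≈ 2450 kN·m

T = A_s f_y = 7470 × 420 = 3137400 N = 3137.4 kN.
From C = T: a = T/(0.85 f'_c b) = 3137400/(0.85 × 53.3 × 545) = 127.07 mm.
M_n = T(d − a/2) = 3137.4 kN × (845 − 63.535) mm = 2451.77 kN·m.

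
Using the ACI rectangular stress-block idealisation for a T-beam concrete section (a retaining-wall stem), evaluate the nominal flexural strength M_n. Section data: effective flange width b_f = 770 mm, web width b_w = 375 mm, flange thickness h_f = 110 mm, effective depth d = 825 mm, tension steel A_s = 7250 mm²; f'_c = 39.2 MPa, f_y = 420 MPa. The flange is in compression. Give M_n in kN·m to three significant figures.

M_n ≈ 2330 kN·m

Tension: T = A_s f_y = 7250 × 420 = 3045000 N.
Try a within the flange: a = T/(0.85 f'_c b_f) = 3045000/(0.85 × 39.2 × 770) = 118.68 mm.
a = 118.68 > h_f = 110 mm: the block extends into the web. Split into flange-overhang and web parts.
C_f = 0.85 f'_c (b_f − b_w) h_f = 0.85 × 39.2 × (770 − 375) × 110 = 1447754 N.
Remaining web compression depth: a_w = (T − C_f)/(0.85 f'_c b_w) = (3045000 − 1447754)/(0.85 × 39.2 × 375) = 127.83 mm.
M_n = C_f(d − h_f/2) + (T − C_f)(d − a_w/2) = 1447754 × (825 − 55) + 1597246 × (825 − 63.915) = 1114.77 + 1215.64 = 2330.41 × 10⁶ N·mm.
M_n = 2330.41 kN·m.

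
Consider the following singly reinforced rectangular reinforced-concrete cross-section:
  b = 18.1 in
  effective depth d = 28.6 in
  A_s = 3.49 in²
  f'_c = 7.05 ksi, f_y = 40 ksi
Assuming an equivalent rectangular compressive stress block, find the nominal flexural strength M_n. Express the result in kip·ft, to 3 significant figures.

M_n ≈ 325 kip·ft

T = A_s f_y = 3.49 × 40 = 139.6 kips.
a = T/(0.85 f'_c b) = 139.6/(0.85 × 7.05 × 18.1) = 1.287 in.
M_n = T(d − a/2) = 139.6 × (28.6 − 0.6435) = 3902.7 kip·in = 3902.7/12 = 325.23 kip·ft.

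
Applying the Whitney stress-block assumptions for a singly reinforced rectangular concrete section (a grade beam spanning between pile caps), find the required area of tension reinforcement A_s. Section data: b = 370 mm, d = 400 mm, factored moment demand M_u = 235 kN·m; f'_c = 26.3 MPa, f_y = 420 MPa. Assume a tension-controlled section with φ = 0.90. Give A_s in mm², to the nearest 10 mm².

M_n = M_u/φ = 235/0.90 = 261.111 kN·m.
With M_n = 0.85 f'_c a b (d − a/2), solve the quadratic for a:
a = d − √(d² − 2M_n/(0.85 f'_c b)) = 400 − √(400² − 2 × 261.111×10⁶/(0.85 × 26.3 × 370)) = 88.77 mm.
A_s = 0.85 f'_c a b / f_y = 0.85 × 26.3 × 88.77 × 370 / 420 = 1748.2 mm².

A_s ≈ 1750 mm²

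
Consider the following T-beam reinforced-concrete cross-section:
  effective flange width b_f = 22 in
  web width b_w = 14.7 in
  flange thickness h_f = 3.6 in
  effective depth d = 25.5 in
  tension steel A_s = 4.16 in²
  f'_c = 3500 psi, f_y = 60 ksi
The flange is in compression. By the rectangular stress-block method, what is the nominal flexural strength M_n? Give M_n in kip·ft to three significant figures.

M_n ≈ 491 kip·ft

Tension: T = A_s f_y = 4.16 × 60 = 249.6 kips.
Try a within the flange: a = T/(0.85 f'_c b_f) = 249.6/(0.85 × 3.5 × 22) = 3.814 in.
a = 3.814 > h_f = 3.6 in: the block extends into the web. Split into flange-overhang and web parts.
C_f = 0.85 f'_c (b_f − b_w) h_f = 0.85 × 3.5 × (22 − 14.7) × 3.6 = 78.2 kips.
Remaining web compression depth: a_w = (T − C_f)/(0.85 f'_c b_w) = (249.6 − 78.2)/(0.85 × 3.5 × 14.7) = 3.919 in.
M_n = C_f(d − h_f/2) + (T − C_f)(d − a_w/2) = 78.2 × (25.5 − 1.8) + 171.4 × (25.5 − 1.9595) = 1853.3 + 4034.8 = 5888.1 kip·in.
M_n = 5888.1/12 = 490.68 kip·ft.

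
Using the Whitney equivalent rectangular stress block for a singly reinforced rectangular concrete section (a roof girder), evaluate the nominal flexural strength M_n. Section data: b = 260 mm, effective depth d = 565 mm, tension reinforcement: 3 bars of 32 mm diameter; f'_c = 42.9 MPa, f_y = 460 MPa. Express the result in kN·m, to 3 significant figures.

A_s = 3 × 804 = 2412 mm².
T = A_s f_y = 2412 × 460 = 1109520 N = 1109.52 kN.
From C = T: a = T/(0.85 f'_c b) = 1109520/(0.85 × 42.9 × 260) = 117.03 mm.
M_n = T(d − a/2) = 1109.52 kN × (565 − 58.515) mm = 561.96 kN·m.

M_n ≈ 562 kN·m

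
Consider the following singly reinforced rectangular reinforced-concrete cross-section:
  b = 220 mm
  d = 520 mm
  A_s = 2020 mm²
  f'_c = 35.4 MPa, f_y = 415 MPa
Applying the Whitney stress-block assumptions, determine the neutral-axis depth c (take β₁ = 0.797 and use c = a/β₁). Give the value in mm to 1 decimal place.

c ≈ 158.9 mm

T = A_s f_y = 2020 × 415 = 838300 N = 838.3 kN.
Setting C = 0.85 f'_c a b equal to T: a = 838300/(0.85 × 35.4 × 220) = 126.635 mm.
With β₁ = 0.797, c = a/β₁ = 126.635/0.797 = 158.9 mm.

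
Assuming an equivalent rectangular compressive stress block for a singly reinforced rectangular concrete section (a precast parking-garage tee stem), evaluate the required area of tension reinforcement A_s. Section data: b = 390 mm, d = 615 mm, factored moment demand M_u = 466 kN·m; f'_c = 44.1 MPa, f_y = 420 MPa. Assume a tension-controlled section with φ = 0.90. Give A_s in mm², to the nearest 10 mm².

M_n = M_u/φ = 466/0.90 = 517.778 kN·m.
With M_n = 0.85 f'_c a b (d − a/2), solve the quadratic for a:
a = d − √(d² − 2M_n/(0.85 f'_c b)) = 615 − √(615² − 2 × 517.778×10⁶/(0.85 × 44.1 × 390)) = 60.57 mm.
A_s = 0.85 f'_c a b / f_y = 0.85 × 44.1 × 60.57 × 390 / 420 = 2108.3 mm².

A_s ≈ 2110 mm²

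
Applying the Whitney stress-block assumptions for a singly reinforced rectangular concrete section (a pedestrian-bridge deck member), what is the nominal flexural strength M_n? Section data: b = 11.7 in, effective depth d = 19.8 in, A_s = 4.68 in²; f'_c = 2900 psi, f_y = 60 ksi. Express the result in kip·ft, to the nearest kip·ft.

T = A_s f_y = 4.68 × 60 = 280.8 kips.
a = T/(0.85 f'_c b) = 280.8/(0.85 × 2.9 × 11.7) = 9.736 in.
M_n = T(d − a/2) = 280.8 × (19.8 − 4.868) = 4192.9 kip·in = 4192.9/12 = 349.41 kip·ft.

M_n ≈ 349 kip·ft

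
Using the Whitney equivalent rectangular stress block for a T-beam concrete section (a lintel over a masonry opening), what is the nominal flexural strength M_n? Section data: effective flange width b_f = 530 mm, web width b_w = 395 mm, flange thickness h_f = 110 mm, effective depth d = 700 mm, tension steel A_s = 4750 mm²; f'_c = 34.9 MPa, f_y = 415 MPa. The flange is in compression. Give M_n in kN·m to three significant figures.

M_n ≈ 1260 kN·m

Tension: T = A_s f_y = 4750 × 415 = 1971250 N.
Try a within the flange: a = T/(0.85 f'_c b_f) = 1971250/(0.85 × 34.9 × 530) = 125.38 mm.
a = 125.38 > h_f = 110 mm: the block extends into the web. Split into flange-overhang and web parts.
C_f = 0.85 f'_c (b_f − b_w) h_f = 0.85 × 34.9 × (530 − 395) × 110 = 440525 N.
Remaining web compression depth: a_w = (T − C_f)/(0.85 f'_c b_w) = (1971250 − 440525)/(0.85 × 34.9 × 395) = 130.63 mm.
M_n = C_f(d − h_f/2) + (T − C_f)(d − a_w/2) = 440525 × (700 − 55) + 1530725 × (700 − 65.315) = 284.14 + 971.53 = 1255.67 × 10⁶ N·mm.
M_n = 1255.67 kN·m.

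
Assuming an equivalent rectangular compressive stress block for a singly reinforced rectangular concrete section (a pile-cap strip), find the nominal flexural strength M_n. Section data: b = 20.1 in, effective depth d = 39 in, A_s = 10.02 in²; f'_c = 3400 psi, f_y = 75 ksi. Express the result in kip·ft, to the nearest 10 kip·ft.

T = A_s f_y = 10.02 × 75 = 751.5 kips.
a = T/(0.85 f'_c b) = 751.5/(0.85 × 3.4 × 20.1) = 12.937 in.
M_n = T(d − a/2) = 751.5 × (39 − 6.4685) = 24447.4 kip·in = 24447.4/12 = 2037.28 kip·ft.

M_n ≈ 2040 kip·ft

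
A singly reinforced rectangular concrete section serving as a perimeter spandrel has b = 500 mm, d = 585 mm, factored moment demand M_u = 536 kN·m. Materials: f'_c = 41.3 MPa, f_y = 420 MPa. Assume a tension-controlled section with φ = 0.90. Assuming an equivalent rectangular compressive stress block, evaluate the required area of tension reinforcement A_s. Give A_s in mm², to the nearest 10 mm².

A_s ≈ 2560 mm²

M_n = M_u/φ = 536/0.90 = 595.556 kN·m.
With M_n = 0.85 f'_c a b (d − a/2), solve the quadratic for a:
a = d − √(d² − 2M_n/(0.85 f'_c b)) = 585 − √(585² − 2 × 595.556×10⁶/(0.85 × 41.3 × 500)) = 61.20 mm.
A_s = 0.85 f'_c a b / f_y = 0.85 × 41.3 × 61.20 × 500 / 420 = 2557.7 mm².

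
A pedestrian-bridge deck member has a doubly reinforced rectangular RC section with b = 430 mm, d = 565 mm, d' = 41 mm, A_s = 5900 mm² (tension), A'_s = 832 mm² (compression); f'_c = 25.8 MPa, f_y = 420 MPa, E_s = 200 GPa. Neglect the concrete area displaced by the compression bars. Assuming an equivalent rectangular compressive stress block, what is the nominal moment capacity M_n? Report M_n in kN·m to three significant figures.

M_n ≈ 1150 kN·m

Assume both tension and compression steel yield.
Net tension couple steel: A_s − A'_s = 5068 mm².
a = (A_s − A'_s) f_y / (0.85 f'_c b) = 2128560/(0.85 × 25.8 × 430) = 225.72 mm.
c = a/β₁ = 225.72/0.85 = 265.55 mm; ε'_s = 0.003(c − d')/c = 0.0025 ≥ f_y/E_s = 0.0021, so compression steel does yield.
M_n = (A_s − A'_s) f_y (d − a/2) + A'_s f_y (d − d') = [2128560 × (565 − 112.86) + 349440 × (565 − 41)] × 10⁻⁶ = 962.41 + 183.11 = 1145.52 kN·m.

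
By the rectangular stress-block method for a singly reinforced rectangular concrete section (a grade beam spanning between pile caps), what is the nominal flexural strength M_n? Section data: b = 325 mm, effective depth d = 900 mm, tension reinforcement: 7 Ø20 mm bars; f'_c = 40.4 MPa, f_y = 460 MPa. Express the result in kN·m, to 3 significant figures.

A_s = 7 × 314 = 2198 mm².
T = A_s f_y = 2198 × 460 = 1011080 N = 1011.08 kN.
From C = T: a = T/(0.85 f'_c b) = 1011080/(0.85 × 40.4 × 325) = 90.59 mm.
M_n = T(d − a/2) = 1011.08 kN × (900 − 45.295) mm = 864.18 kN·m.

M_n ≈ 864 kN·m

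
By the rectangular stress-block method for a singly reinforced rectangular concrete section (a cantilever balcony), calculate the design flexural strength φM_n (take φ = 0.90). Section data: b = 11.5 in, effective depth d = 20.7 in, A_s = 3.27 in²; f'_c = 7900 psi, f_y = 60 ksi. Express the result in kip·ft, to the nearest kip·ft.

φM_n ≈ 286 kip·ft

T = A_s f_y = 3.27 × 60 = 196.2 kips.
a = T/(0.85 f'_c b) = 196.2/(0.85 × 7.9 × 11.5) = 2.541 in.
M_n = T(d − a/2) = 196.2 × (20.7 − 1.2705) = 3812.1 kip·in = 3812.1/12 = 317.68 kip·ft.
φM_n = 0.90 × 317.68 = 285.91 kip·ft.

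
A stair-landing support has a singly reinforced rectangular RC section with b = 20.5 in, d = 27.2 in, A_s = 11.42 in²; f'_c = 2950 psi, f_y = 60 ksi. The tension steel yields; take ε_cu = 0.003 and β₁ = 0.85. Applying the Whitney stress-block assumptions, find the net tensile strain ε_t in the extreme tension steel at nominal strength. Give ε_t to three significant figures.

a = A_s f_y/(0.85 f'_c b) = 13.330 in.
β₁ = 0.85, so c = a/β₁ = 13.330/0.85 = 15.682 in.
From the linear strain diagram with ε_cu = 0.003: ε_t = 0.003 (d − c)/c = 0.003 × (27.2 − 15.682)/15.682 = 0.00220.
ε_t < 0.004 — the section is over-reinforced for flexure under ACI limits.

ε_t ≈ 0.00220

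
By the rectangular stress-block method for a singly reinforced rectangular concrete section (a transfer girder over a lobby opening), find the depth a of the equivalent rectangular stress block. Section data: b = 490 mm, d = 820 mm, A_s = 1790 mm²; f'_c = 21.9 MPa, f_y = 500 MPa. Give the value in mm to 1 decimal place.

T = A_s f_y = 1790 × 500 = 895000 N = 895 kN.
Setting C = 0.85 f'_c a b equal to T: a = 895000/(0.85 × 21.9 × 490) = 98.1 mm.

a ≈ 98.1 mm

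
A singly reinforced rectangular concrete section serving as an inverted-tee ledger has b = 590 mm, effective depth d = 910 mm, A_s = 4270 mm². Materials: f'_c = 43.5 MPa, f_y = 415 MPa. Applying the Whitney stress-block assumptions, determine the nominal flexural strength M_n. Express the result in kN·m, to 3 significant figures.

M_n ≈ 1540 kN·m

T = A_s f_y = 4270 × 415 = 1772050 N = 1772.05 kN.
From C = T: a = T/(0.85 f'_c b) = 1772050/(0.85 × 43.5 × 590) = 81.23 mm.
M_n = T(d − a/2) = 1772.05 kN × (910 − 40.615) mm = 1540.59 kN·m.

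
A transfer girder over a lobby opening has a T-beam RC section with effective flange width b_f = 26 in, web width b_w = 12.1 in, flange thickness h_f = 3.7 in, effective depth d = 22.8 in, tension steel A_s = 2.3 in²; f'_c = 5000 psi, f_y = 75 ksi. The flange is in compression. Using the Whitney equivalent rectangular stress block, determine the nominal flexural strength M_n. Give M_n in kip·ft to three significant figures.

Tension: T = A_s f_y = 2.3 × 75 = 172.5 kips.
Try a within the flange: a = T/(0.85 f'_c b_f) = 172.5/(0.85 × 5 × 26) = 1.561 in.
Since a = 1.561 ≤ h_f = 3.7 in, the stress block lies entirely in the flange; analyse as a rectangular beam of width b_f.
M_n = T(d − a/2) = 172.5 × (22.8 − 0.7805) = 3798.4 kip·in.
M_n = 3798.4/12 = 316.53 kip·ft.

M_n ≈ 317 kip·ft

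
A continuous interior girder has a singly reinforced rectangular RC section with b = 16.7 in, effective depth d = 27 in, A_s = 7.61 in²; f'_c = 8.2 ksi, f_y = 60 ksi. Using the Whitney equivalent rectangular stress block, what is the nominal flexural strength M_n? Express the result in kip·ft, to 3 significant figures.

M_n ≈ 953 kip·ft

T = A_s f_y = 7.61 × 60 = 456.6 kips.
a = T/(0.85 f'_c b) = 456.6/(0.85 × 8.2 × 16.7) = 3.923 in.
M_n = T(d − a/2) = 456.6 × (27 − 1.9615) = 11432.6 kip·in = 11432.6/12 = 952.72 kip·ft.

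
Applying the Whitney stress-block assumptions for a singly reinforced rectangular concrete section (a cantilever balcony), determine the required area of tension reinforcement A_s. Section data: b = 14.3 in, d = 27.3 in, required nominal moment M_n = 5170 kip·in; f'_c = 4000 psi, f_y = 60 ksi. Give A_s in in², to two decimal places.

From M_n = 0.85 f'_c a b (d − a/2):
a = d − √(d² − 2M_n/(0.85 f'_c b)) = 27.3 − √(27.3² − 2 × 5170/(0.85 × 4 × 14.3)) = 4.221 in.
A_s = 0.85 f'_c a b / f_y = 0.85 × 4 × 4.221 × 14.3 / 60 = 3.420 in².

A_s ≈ 3.42 in²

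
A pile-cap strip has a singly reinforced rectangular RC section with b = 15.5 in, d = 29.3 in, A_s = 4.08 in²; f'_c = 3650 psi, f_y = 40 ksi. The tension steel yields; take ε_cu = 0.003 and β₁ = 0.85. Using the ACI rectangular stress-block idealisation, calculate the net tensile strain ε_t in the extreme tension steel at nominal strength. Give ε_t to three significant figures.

a = A_s f_y/(0.85 f'_c b) = 3.394 in.
β₁ = 0.85, so c = a/β₁ = 3.394/0.85 = 3.993 in.
From the linear strain diagram with ε_cu = 0.003: ε_t = 0.003 (d − c)/c = 0.003 × (29.3 − 3.993)/3.993 = 0.0190.
Since ε_t ≥ 0.005, the section is tension-controlled.

ε_t ≈ 0.0190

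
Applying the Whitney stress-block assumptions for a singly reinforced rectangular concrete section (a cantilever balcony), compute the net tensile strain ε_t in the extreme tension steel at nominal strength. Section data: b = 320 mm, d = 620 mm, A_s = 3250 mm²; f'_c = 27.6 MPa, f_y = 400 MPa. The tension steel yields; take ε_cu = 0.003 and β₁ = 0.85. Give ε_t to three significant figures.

a = A_s f_y/(0.85 f'_c b) = 173.17 mm.
β₁ = 0.85, so c = a/β₁ = 173.17/0.85 = 203.73 mm.
From the linear strain diagram with ε_cu = 0.003: ε_t = 0.003 (d − c)/c = 0.003 × (620 − 203.73)/203.73 = 0.00613.
Since ε_t ≥ 0.005, the section is tension-controlled.

ε_t ≈ 0.00613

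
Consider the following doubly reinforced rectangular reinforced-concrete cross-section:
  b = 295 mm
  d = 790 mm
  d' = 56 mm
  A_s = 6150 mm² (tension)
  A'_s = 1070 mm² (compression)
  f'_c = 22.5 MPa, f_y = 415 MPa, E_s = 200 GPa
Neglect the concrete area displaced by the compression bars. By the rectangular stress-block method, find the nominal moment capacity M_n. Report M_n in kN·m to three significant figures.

Assume both tension and compression steel yield.
Net tension couple steel: A_s − A'_s = 5080 mm².
a = (A_s − A'_s) f_y / (0.85 f'_c b) = 2108200/(0.85 × 22.5 × 295) = 373.67 mm.
c = a/β₁ = 373.67/0.85 = 439.61 mm; ε'_s = 0.003(c − d')/c = 0.0026 ≥ f_y/E_s = 0.0021, so compression steel does yield.
M_n = (A_s − A'_s) f_y (d − a/2) + A'_s f_y (d − d') = [2108200 × (790 − 186.835) + 444050 × (790 − 56)] × 10⁻⁶ = 1271.59 + 325.93 = 1597.52 kN·m.

M_n ≈ 1600 kN·m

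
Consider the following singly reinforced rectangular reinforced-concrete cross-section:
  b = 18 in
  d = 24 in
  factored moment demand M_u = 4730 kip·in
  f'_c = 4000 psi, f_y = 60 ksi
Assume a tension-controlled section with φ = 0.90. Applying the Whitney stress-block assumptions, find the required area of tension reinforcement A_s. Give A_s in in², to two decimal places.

M_n = M_u/φ = 4730/0.90 = 5255.56 kip·in.
From M_n = 0.85 f'_c a b (d − a/2):
a = d − √(d² − 2M_n/(0.85 f'_c b)) = 24 − √(24² − 2 × 5255.56/(0.85 × 4 × 18)) = 3.894 in.
A_s = 0.85 f'_c a b / f_y = 0.85 × 4 × 3.894 × 18 / 60 = 3.972 in².

A_s ≈ 3.97 in²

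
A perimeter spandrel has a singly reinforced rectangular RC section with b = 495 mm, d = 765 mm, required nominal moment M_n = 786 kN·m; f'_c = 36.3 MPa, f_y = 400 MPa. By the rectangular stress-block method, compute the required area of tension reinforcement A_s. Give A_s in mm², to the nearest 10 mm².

With M_n = 0.85 f'_c a b (d − a/2), solve the quadratic for a:
a = d − √(d² − 2M_n/(0.85 f'_c b)) = 765 − √(765² − 2 × 786×10⁶/(0.85 × 36.3 × 495)) = 70.52 mm.
A_s = 0.85 f'_c a b / f_y = 0.85 × 36.3 × 70.52 × 495 / 400 = 2692.7 mm².

A_s ≈ 2690 mm²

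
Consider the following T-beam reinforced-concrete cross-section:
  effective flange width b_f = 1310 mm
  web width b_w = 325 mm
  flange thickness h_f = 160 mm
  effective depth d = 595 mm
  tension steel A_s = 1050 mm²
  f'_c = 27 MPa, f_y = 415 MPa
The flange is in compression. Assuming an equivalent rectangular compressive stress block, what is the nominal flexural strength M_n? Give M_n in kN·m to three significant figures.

M_n ≈ 256 kN·m

Tension: T = A_s f_y = 1050 × 415 = 435750 N.
Try a within the flange: a = T/(0.85 f'_c b_f) = 435750/(0.85 × 27 × 1310) = 14.49 mm.
Since a = 14.49 ≤ h_f = 160 mm, the stress block lies entirely in the flange; analyse as a rectangular beam of width b_f.
M_n = T(d − a/2) = 435750 × (595 − 7.245) = 256.11 × 10⁶ N·mm.
M_n = 256.11 kN·m.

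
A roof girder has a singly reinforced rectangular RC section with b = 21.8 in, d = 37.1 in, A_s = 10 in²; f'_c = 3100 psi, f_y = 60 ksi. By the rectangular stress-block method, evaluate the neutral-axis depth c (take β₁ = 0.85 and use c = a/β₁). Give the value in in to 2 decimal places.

c ≈ 12.29 in

T = A_s f_y = 10 × 60 = 600 kips.
a = T/(0.85 f'_c b) = 600/(0.85 × 3.1 × 21.8) = 10.4451 in.
With β₁ = 0.85, c = a/β₁ = 10.4451/0.85 = 12.29 in.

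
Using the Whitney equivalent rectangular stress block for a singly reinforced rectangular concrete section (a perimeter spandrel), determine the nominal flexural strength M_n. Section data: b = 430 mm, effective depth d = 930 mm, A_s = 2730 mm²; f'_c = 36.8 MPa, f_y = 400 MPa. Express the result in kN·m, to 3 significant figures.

T = A_s f_y = 2730 × 400 = 1092000 N = 1092 kN.
From C = T: a = T/(0.85 f'_c b) = 1092000/(0.85 × 36.8 × 430) = 81.19 mm.
M_n = T(d − a/2) = 1092 kN × (930 − 40.595) mm = 971.23 kN·m.

M_n ≈ 971 kN·m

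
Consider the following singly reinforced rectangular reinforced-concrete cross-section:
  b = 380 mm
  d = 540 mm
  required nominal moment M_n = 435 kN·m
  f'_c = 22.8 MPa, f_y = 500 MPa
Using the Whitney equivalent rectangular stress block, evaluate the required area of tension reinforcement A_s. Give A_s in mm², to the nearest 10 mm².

A_s ≈ 1820 mm²

With M_n = 0.85 f'_c a b (d − a/2), solve the quadratic for a:
a = d − √(d² − 2M_n/(0.85 f'_c b)) = 540 − √(540² − 2 × 435×10⁶/(0.85 × 22.8 × 380)) = 123.51 mm.
A_s = 0.85 f'_c a b / f_y = 0.85 × 22.8 × 123.51 × 380 / 500 = 1819.2 mm².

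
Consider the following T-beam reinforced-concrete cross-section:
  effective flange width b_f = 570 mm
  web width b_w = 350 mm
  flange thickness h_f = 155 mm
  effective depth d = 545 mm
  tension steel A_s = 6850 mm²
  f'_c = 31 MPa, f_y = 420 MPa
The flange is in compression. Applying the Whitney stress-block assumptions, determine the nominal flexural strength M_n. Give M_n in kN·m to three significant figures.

M_n ≈ 1290 kN·m

Tension: T = A_s f_y = 6850 × 420 = 2877000 N.
Try a within the flange: a = T/(0.85 f'_c b_f) = 2877000/(0.85 × 31 × 570) = 191.55 mm.
a = 191.55 > h_f = 155 mm: the block extends into the web. Split into flange-overhang and web parts.
C_f = 0.85 f'_c (b_f − b_w) h_f = 0.85 × 31 × (570 − 350) × 155 = 898535 N.
Remaining web compression depth: a_w = (T − C_f)/(0.85 f'_c b_w) = (2877000 − 898535)/(0.85 × 31 × 350) = 214.53 mm.
M_n = C_f(d − h_f/2) + (T − C_f)(d − a_w/2) = 898535 × (545 − 77.5) + 1978465 × (545 − 107.265) = 420.07 + 866.04 = 1286.11 × 10⁶ N·mm.
M_n = 1286.11 kN·m.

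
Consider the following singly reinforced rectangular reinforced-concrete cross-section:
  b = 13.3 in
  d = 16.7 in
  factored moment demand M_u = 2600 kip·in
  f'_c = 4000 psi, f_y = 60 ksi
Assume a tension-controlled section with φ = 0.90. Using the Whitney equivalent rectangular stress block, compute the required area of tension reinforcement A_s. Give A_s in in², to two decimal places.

M_n = M_u/φ = 2600/0.90 = 2888.89 kip·in.
From M_n = 0.85 f'_c a b (d − a/2):
a = d − √(d² − 2M_n/(0.85 f'_c b)) = 16.7 − √(16.7² − 2 × 2888.89/(0.85 × 4 × 13.3)) = 4.407 in.
A_s = 0.85 f'_c a b / f_y = 0.85 × 4 × 4.407 × 13.3 / 60 = 3.321 in².

A_s ≈ 3.32 in²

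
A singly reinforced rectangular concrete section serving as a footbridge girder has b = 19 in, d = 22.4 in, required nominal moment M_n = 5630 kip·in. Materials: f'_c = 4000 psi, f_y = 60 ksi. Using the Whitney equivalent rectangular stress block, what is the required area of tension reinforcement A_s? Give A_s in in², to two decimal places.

A_s ≈ 4.63 in²

From M_n = 0.85 f'_c a b (d − a/2):
a = d − √(d² − 2M_n/(0.85 f'_c b)) = 22.4 − √(22.4² − 2 × 5630/(0.85 × 4 × 19)) = 4.304 in.
A_s = 0.85 f'_c a b / f_y = 0.85 × 4 × 4.304 × 19 / 60 = 4.634 in².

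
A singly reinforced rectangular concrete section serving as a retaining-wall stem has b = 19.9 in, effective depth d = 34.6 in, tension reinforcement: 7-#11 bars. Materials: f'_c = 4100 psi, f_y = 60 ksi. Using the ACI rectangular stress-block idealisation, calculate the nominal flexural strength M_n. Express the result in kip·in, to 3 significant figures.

M_n ≈ 19600 kip·in

A_s = 7 × 1.56 = 10.92 in².
T = A_s f_y = 10.92 × 60 = 655.2 kips.
a = T/(0.85 f'_c b) = 655.2/(0.85 × 4.1 × 19.9) = 9.448 in.
M_n = T(d − a/2) = 655.2 × (34.6 − 4.724) = 19574.8 kip·in.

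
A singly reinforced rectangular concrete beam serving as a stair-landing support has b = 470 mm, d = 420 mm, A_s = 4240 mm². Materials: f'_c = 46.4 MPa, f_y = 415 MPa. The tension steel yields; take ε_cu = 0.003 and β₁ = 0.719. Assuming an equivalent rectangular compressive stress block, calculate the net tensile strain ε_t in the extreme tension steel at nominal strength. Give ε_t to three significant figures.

a = A_s f_y/(0.85 f'_c b) = 94.92 mm.
β₁ = 0.719, so c = a/β₁ = 94.92/0.719 = 132.02 mm.
From the linear strain diagram with ε_cu = 0.003: ε_t = 0.003 (d − c)/c = 0.003 × (420 − 132.02)/132.02 = 0.00654.
Since ε_t ≥ 0.005, the section is tension-controlled.

ε_t ≈ 0.00654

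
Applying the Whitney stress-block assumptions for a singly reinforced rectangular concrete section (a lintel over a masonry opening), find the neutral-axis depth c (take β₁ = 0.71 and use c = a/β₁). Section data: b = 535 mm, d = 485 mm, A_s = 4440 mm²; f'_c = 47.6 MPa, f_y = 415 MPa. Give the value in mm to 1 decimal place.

T = A_s f_y = 4440 × 415 = 1842600 N = 1842.6 kN.
Setting C = 0.85 f'_c a b equal to T: a = 1842600/(0.85 × 47.6 × 535) = 85.124 mm.
With β₁ = 0.71, c = a/β₁ = 85.124/0.71 = 119.9 mm.

c ≈ 119.9 mm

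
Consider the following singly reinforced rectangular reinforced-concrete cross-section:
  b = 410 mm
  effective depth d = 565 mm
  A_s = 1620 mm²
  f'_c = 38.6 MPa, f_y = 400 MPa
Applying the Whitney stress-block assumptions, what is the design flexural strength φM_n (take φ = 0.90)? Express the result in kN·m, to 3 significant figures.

φM_n ≈ 315 kN·m

T = A_s f_y = 1620 × 400 = 648000 N = 648 kN.
From C = T: a = T/(0.85 f'_c b) = 648000/(0.85 × 38.6 × 410) = 48.17 mm.
M_n = T(d − a/2) = 648 kN × (565 − 24.085) mm = 350.51 kN·m.
φM_n = 0.90 × 350.51 = 315.46 kN·m.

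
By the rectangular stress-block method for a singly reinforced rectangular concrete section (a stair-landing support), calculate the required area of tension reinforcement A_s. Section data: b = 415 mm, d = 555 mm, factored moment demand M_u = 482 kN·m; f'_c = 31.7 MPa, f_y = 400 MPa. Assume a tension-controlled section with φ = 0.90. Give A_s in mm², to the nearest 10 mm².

M_n = M_u/φ = 482/0.90 = 535.556 kN·m.
With M_n = 0.85 f'_c a b (d − a/2), solve the quadratic for a:
a = d − √(d² − 2M_n/(0.85 f'_c b)) = 555 − √(555² − 2 × 535.556×10⁶/(0.85 × 31.7 × 415)) = 94.31 mm.
A_s = 0.85 f'_c a b / f_y = 0.85 × 31.7 × 94.31 × 415 / 400 = 2636.5 mm².

A_s ≈ 2640 mm²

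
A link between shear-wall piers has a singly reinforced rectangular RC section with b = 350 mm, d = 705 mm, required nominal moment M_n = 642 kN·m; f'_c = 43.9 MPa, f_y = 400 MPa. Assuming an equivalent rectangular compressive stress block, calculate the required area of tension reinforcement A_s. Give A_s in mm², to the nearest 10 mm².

With M_n = 0.85 f'_c a b (d − a/2), solve the quadratic for a:
a = d − √(d² − 2M_n/(0.85 f'_c b)) = 705 − √(705² − 2 × 642×10⁶/(0.85 × 43.9 × 350)) = 73.56 mm.
A_s = 0.85 f'_c a b / f_y = 0.85 × 43.9 × 73.56 × 350 / 400 = 2401.8 mm².

A_s ≈ 2400 mm²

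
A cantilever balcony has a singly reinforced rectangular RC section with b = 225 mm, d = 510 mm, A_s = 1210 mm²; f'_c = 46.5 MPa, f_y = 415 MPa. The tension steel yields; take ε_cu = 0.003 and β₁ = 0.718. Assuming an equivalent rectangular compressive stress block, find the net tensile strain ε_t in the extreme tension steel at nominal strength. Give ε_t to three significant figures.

a = A_s f_y/(0.85 f'_c b) = 56.46 mm.
β₁ = 0.718, so c = a/β₁ = 56.46/0.718 = 78.64 mm.
From the linear strain diagram with ε_cu = 0.003: ε_t = 0.003 (d − c)/c = 0.003 × (510 − 78.64)/78.64 = 0.0165.
Since ε_t ≥ 0.005, the section is tension-controlled.

ε_t ≈ 0.0165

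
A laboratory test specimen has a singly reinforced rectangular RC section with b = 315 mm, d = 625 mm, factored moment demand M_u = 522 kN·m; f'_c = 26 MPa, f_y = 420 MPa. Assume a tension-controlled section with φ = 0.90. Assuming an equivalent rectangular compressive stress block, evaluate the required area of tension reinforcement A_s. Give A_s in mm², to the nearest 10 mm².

M_n = M_u/φ = 522/0.90 = 580 kN·m.
With M_n = 0.85 f'_c a b (d − a/2), solve the quadratic for a:
a = d − √(d² − 2M_n/(0.85 f'_c b)) = 625 − √(625² − 2 × 580×10⁶/(0.85 × 26 × 315)) = 151.72 mm.
A_s = 0.85 f'_c a b / f_y = 0.85 × 26 × 151.72 × 315 / 420 = 2514.8 mm².

A_s ≈ 2510 mm²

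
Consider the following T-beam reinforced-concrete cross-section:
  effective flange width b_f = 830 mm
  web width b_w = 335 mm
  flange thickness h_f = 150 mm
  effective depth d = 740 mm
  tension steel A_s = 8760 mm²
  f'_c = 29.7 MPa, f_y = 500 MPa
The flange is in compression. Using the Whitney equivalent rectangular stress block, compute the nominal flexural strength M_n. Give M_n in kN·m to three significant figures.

Tension: T = A_s f_y = 8760 × 500 = 4380000 N.
Try a within the flange: a = T/(0.85 f'_c b_f) = 4380000/(0.85 × 29.7 × 830) = 209.04 mm.
a = 209.04 > h_f = 150 mm: the block extends into the web. Split into flange-overhang and web parts.
C_f = 0.85 f'_c (b_f − b_w) h_f = 0.85 × 29.7 × (830 − 335) × 150 = 1874441 N.
Remaining web compression depth: a_w = (T − C_f)/(0.85 f'_c b_w) = (4380000 − 1874441)/(0.85 × 29.7 × 335) = 296.27 mm.
M_n = C_f(d − h_f/2) + (T − C_f)(d − a_w/2) = 1874441 × (740 − 75) + 2505559 × (740 − 148.135) = 1246.50 + 1482.95 = 2729.45 × 10⁶ N·mm.
M_n = 2729.45 kN·m.

M_n ≈ 2730 kN·m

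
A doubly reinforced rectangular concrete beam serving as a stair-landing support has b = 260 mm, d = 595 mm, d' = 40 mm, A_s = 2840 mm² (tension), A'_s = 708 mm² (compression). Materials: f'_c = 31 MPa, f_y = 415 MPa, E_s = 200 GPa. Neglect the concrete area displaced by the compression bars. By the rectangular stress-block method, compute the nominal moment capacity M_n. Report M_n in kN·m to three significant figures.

Assume both tension and compression steel yield.
Net tension couple steel: A_s − A'_s = 2132 mm².
a = (A_s − A'_s) f_y / (0.85 f'_c b) = 884780/(0.85 × 31 × 260) = 129.15 mm.
c = a/β₁ = 129.15/0.829 = 155.79 mm; ε'_s = 0.003(c − d')/c = 0.0022 ≥ f_y/E_s = 0.0021, so compression steel does yield.
M_n = (A_s − A'_s) f_y (d − a/2) + A'_s f_y (d − d') = [884780 × (595 − 64.575) + 293820 × (595 − 40)] × 10⁻⁶ = 469.31 + 163.07 = 632.38 kN·m.

M_n ≈ 632 kN·m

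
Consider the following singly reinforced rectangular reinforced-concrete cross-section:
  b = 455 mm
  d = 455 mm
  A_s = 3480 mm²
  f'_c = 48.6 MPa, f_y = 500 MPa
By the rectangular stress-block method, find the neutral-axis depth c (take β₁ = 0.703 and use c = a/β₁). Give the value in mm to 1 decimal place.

T = A_s f_y = 3480 × 500 = 1740000 N = 1740 kN.
Setting C = 0.85 f'_c a b equal to T: a = 1740000/(0.85 × 48.6 × 455) = 92.573 mm.
With β₁ = 0.703, c = a/β₁ = 92.573/0.703 = 131.7 mm.

c ≈ 131.7 mm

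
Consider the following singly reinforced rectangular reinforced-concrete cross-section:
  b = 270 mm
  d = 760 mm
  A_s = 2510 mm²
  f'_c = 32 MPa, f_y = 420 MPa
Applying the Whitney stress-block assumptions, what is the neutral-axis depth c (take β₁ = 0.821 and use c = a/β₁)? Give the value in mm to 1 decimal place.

T = A_s f_y = 2510 × 420 = 1054200 N = 1054.2 kN.
Setting C = 0.85 f'_c a b equal to T: a = 1054200/(0.85 × 32 × 270) = 143.546 mm.
With β₁ = 0.821, c = a/β₁ = 143.546/0.821 = 174.8 mm.

c ≈ 174.8 mm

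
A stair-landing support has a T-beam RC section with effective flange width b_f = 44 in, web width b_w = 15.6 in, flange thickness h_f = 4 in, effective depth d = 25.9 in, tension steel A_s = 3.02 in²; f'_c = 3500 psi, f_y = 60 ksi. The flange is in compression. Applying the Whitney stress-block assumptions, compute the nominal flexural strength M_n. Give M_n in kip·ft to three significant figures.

M_n ≈ 381 kip·ft

Tension: T = A_s f_y = 3.02 × 60 = 181.2 kips.
Try a within the flange: a = T/(0.85 f'_c b_f) = 181.2/(0.85 × 3.5 × 44) = 1.384 in.
Since a = 1.384 ≤ h_f = 4 in, the stress block lies entirely in the flange; analyse as a rectangular beam of width b_f.
M_n = T(d − a/2) = 181.2 × (25.9 − 0.692) = 4567.7 kip·in.
M_n = 4567.7/12 = 380.64 kip·ft.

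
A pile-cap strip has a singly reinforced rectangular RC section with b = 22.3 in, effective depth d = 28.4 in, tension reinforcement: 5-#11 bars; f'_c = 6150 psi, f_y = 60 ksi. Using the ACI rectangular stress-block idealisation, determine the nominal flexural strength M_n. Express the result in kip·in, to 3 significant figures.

M_n ≈ 12400 kip·in

A_s = 5 × 1.56 = 7.8 in².
T = A_s f_y = 7.8 × 60 = 468 kips.
a = T/(0.85 f'_c b) = 468/(0.85 × 6.15 × 22.3) = 4.015 in.
M_n = T(d − a/2) = 468 × (28.4 − 2.0075) = 12351.7 kip·in.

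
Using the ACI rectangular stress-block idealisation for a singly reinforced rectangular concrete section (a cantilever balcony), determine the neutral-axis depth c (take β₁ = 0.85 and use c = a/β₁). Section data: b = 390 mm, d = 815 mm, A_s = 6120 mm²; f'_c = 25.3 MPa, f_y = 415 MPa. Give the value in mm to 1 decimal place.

c ≈ 356.3 mm

T = A_s f_y = 6120 × 415 = 2539800 N = 2539.8 kN.
Setting C = 0.85 f'_c a b equal to T: a = 2539800/(0.85 × 25.3 × 390) = 302.828 mm.
With β₁ = 0.85, c = a/β₁ = 302.828/0.85 = 356.3 mm.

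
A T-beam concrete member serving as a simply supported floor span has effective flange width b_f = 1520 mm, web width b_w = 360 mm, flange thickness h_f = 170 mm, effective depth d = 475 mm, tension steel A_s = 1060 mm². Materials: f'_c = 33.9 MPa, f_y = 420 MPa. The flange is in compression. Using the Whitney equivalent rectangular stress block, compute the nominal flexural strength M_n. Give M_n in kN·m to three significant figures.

M_n ≈ 209 kN·m

Tension: T = A_s f_y = 1060 × 420 = 445200 N.
Try a within the flange: a = T/(0.85 f'_c b_f) = 445200/(0.85 × 33.9 × 1520) = 10.16 mm.
Since a = 10.16 ≤ h_f = 170 mm, the stress block lies entirely in the flange; analyse as a rectangular beam of width b_f.
M_n = T(d − a/2) = 445200 × (475 − 5.08) = 209.21 × 10⁶ N·mm.
M_n = 209.21 kN·m.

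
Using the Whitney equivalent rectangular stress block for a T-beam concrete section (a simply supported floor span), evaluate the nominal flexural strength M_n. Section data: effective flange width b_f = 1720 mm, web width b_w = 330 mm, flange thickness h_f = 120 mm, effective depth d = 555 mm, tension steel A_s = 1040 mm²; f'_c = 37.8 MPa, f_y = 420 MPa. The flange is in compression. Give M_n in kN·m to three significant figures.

Tension: T = A_s f_y = 1040 × 420 = 436800 N.
Try a within the flange: a = T/(0.85 f'_c b_f) = 436800/(0.85 × 37.8 × 1720) = 7.90 mm.
Since a = 7.90 ≤ h_f = 120 mm, the stress block lies entirely in the flange; analyse as a rectangular beam of width b_f.
M_n = T(d − a/2) = 436800 × (555 − 3.95) = 240.70 × 10⁶ N·mm.
M_n = 240.70 kN·m.

M_n ≈ 241 kN·m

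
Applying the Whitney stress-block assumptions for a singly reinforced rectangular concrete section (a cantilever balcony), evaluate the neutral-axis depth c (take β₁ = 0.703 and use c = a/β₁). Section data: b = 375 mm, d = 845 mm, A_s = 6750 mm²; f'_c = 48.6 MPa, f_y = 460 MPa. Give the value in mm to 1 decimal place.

c ≈ 285.1 mm

T = A_s f_y = 6750 × 460 = 3105000 N = 3105 kN.
Setting C = 0.85 f'_c a b equal to T: a = 3105000/(0.85 × 48.6 × 375) = 200.436 mm.
With β₁ = 0.703, c = a/β₁ = 200.436/0.703 = 285.1 mm.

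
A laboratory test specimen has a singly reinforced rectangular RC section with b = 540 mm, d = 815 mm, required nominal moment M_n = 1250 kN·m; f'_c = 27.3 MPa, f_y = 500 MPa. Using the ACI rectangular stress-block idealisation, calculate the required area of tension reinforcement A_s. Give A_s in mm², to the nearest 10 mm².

With M_n = 0.85 f'_c a b (d − a/2), solve the quadratic for a:
a = d − √(d² − 2M_n/(0.85 f'_c b)) = 815 − √(815² − 2 × 1250×10⁶/(0.85 × 27.3 × 540)) = 133.30 mm.
A_s = 0.85 f'_c a b / f_y = 0.85 × 27.3 × 133.30 × 540 / 500 = 3340.7 mm².

A_s ≈ 3340 mm²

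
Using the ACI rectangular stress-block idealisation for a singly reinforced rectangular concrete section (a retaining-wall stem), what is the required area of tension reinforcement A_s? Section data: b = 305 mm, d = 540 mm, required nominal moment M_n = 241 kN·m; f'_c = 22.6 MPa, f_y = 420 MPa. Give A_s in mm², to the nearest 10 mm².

With M_n = 0.85 f'_c a b (d − a/2), solve the quadratic for a:
a = d − √(d² − 2M_n/(0.85 f'_c b)) = 540 − √(540² − 2 × 241×10⁶/(0.85 × 22.6 × 305)) = 82.47 mm.
A_s = 0.85 f'_c a b / f_y = 0.85 × 22.6 × 82.47 × 305 / 420 = 1150.5 mm².

A_s ≈ 1150 mm²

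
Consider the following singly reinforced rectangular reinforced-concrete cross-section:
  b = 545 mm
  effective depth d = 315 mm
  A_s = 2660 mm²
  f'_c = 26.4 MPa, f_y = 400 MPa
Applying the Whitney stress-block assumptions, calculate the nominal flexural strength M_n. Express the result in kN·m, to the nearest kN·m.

M_n ≈ 289 kN·m

T = A_s f_y = 2660 × 400 = 1064000 N = 1064 kN.
From C = T: a = T/(0.85 f'_c b) = 1064000/(0.85 × 26.4 × 545) = 87.00 mm.
M_n = T(d − a/2) = 1064 kN × (315 − 43.5) mm = 288.88 kN·m.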